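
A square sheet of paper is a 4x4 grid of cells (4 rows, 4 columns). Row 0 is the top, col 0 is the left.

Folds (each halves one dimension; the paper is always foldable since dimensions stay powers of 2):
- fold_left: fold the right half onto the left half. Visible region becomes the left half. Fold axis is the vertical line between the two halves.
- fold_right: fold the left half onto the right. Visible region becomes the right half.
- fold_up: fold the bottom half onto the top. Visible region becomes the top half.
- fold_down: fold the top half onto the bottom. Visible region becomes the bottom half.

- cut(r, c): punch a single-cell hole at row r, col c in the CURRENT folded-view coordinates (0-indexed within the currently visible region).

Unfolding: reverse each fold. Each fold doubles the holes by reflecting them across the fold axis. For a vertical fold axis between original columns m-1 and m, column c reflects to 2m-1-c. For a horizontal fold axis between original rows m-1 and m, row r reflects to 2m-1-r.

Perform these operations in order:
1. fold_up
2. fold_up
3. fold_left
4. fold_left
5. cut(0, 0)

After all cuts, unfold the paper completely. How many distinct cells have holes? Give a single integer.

Answer: 16

Derivation:
Op 1 fold_up: fold axis h@2; visible region now rows[0,2) x cols[0,4) = 2x4
Op 2 fold_up: fold axis h@1; visible region now rows[0,1) x cols[0,4) = 1x4
Op 3 fold_left: fold axis v@2; visible region now rows[0,1) x cols[0,2) = 1x2
Op 4 fold_left: fold axis v@1; visible region now rows[0,1) x cols[0,1) = 1x1
Op 5 cut(0, 0): punch at orig (0,0); cuts so far [(0, 0)]; region rows[0,1) x cols[0,1) = 1x1
Unfold 1 (reflect across v@1): 2 holes -> [(0, 0), (0, 1)]
Unfold 2 (reflect across v@2): 4 holes -> [(0, 0), (0, 1), (0, 2), (0, 3)]
Unfold 3 (reflect across h@1): 8 holes -> [(0, 0), (0, 1), (0, 2), (0, 3), (1, 0), (1, 1), (1, 2), (1, 3)]
Unfold 4 (reflect across h@2): 16 holes -> [(0, 0), (0, 1), (0, 2), (0, 3), (1, 0), (1, 1), (1, 2), (1, 3), (2, 0), (2, 1), (2, 2), (2, 3), (3, 0), (3, 1), (3, 2), (3, 3)]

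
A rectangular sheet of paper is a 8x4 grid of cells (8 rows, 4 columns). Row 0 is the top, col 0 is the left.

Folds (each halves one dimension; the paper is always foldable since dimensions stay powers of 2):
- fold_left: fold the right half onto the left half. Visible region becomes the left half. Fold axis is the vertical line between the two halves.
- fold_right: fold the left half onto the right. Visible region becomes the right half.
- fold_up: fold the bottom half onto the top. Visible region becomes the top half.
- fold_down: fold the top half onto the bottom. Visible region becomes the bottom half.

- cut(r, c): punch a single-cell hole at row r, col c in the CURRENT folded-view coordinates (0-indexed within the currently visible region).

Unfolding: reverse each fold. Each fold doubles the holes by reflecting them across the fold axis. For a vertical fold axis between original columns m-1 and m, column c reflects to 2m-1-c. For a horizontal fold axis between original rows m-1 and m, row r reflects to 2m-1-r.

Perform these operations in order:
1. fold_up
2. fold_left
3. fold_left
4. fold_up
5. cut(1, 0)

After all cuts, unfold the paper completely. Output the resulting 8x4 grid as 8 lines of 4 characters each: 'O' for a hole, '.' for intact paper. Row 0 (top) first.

Op 1 fold_up: fold axis h@4; visible region now rows[0,4) x cols[0,4) = 4x4
Op 2 fold_left: fold axis v@2; visible region now rows[0,4) x cols[0,2) = 4x2
Op 3 fold_left: fold axis v@1; visible region now rows[0,4) x cols[0,1) = 4x1
Op 4 fold_up: fold axis h@2; visible region now rows[0,2) x cols[0,1) = 2x1
Op 5 cut(1, 0): punch at orig (1,0); cuts so far [(1, 0)]; region rows[0,2) x cols[0,1) = 2x1
Unfold 1 (reflect across h@2): 2 holes -> [(1, 0), (2, 0)]
Unfold 2 (reflect across v@1): 4 holes -> [(1, 0), (1, 1), (2, 0), (2, 1)]
Unfold 3 (reflect across v@2): 8 holes -> [(1, 0), (1, 1), (1, 2), (1, 3), (2, 0), (2, 1), (2, 2), (2, 3)]
Unfold 4 (reflect across h@4): 16 holes -> [(1, 0), (1, 1), (1, 2), (1, 3), (2, 0), (2, 1), (2, 2), (2, 3), (5, 0), (5, 1), (5, 2), (5, 3), (6, 0), (6, 1), (6, 2), (6, 3)]

Answer: ....
OOOO
OOOO
....
....
OOOO
OOOO
....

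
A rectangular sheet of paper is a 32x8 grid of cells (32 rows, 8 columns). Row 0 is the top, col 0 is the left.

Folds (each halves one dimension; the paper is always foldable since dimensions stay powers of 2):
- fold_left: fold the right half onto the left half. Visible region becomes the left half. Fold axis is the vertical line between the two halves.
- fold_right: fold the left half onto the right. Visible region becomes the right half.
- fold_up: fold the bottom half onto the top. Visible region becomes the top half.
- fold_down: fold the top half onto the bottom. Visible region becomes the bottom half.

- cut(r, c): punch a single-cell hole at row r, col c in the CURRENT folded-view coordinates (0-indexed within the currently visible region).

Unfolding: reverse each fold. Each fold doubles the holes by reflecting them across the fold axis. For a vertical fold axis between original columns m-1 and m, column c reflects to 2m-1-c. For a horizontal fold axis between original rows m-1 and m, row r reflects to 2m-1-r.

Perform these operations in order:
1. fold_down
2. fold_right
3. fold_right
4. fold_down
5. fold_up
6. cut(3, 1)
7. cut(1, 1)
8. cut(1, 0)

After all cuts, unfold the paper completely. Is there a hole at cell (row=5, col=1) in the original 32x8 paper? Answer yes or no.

Op 1 fold_down: fold axis h@16; visible region now rows[16,32) x cols[0,8) = 16x8
Op 2 fold_right: fold axis v@4; visible region now rows[16,32) x cols[4,8) = 16x4
Op 3 fold_right: fold axis v@6; visible region now rows[16,32) x cols[6,8) = 16x2
Op 4 fold_down: fold axis h@24; visible region now rows[24,32) x cols[6,8) = 8x2
Op 5 fold_up: fold axis h@28; visible region now rows[24,28) x cols[6,8) = 4x2
Op 6 cut(3, 1): punch at orig (27,7); cuts so far [(27, 7)]; region rows[24,28) x cols[6,8) = 4x2
Op 7 cut(1, 1): punch at orig (25,7); cuts so far [(25, 7), (27, 7)]; region rows[24,28) x cols[6,8) = 4x2
Op 8 cut(1, 0): punch at orig (25,6); cuts so far [(25, 6), (25, 7), (27, 7)]; region rows[24,28) x cols[6,8) = 4x2
Unfold 1 (reflect across h@28): 6 holes -> [(25, 6), (25, 7), (27, 7), (28, 7), (30, 6), (30, 7)]
Unfold 2 (reflect across h@24): 12 holes -> [(17, 6), (17, 7), (19, 7), (20, 7), (22, 6), (22, 7), (25, 6), (25, 7), (27, 7), (28, 7), (30, 6), (30, 7)]
Unfold 3 (reflect across v@6): 24 holes -> [(17, 4), (17, 5), (17, 6), (17, 7), (19, 4), (19, 7), (20, 4), (20, 7), (22, 4), (22, 5), (22, 6), (22, 7), (25, 4), (25, 5), (25, 6), (25, 7), (27, 4), (27, 7), (28, 4), (28, 7), (30, 4), (30, 5), (30, 6), (30, 7)]
Unfold 4 (reflect across v@4): 48 holes -> [(17, 0), (17, 1), (17, 2), (17, 3), (17, 4), (17, 5), (17, 6), (17, 7), (19, 0), (19, 3), (19, 4), (19, 7), (20, 0), (20, 3), (20, 4), (20, 7), (22, 0), (22, 1), (22, 2), (22, 3), (22, 4), (22, 5), (22, 6), (22, 7), (25, 0), (25, 1), (25, 2), (25, 3), (25, 4), (25, 5), (25, 6), (25, 7), (27, 0), (27, 3), (27, 4), (27, 7), (28, 0), (28, 3), (28, 4), (28, 7), (30, 0), (30, 1), (30, 2), (30, 3), (30, 4), (30, 5), (30, 6), (30, 7)]
Unfold 5 (reflect across h@16): 96 holes -> [(1, 0), (1, 1), (1, 2), (1, 3), (1, 4), (1, 5), (1, 6), (1, 7), (3, 0), (3, 3), (3, 4), (3, 7), (4, 0), (4, 3), (4, 4), (4, 7), (6, 0), (6, 1), (6, 2), (6, 3), (6, 4), (6, 5), (6, 6), (6, 7), (9, 0), (9, 1), (9, 2), (9, 3), (9, 4), (9, 5), (9, 6), (9, 7), (11, 0), (11, 3), (11, 4), (11, 7), (12, 0), (12, 3), (12, 4), (12, 7), (14, 0), (14, 1), (14, 2), (14, 3), (14, 4), (14, 5), (14, 6), (14, 7), (17, 0), (17, 1), (17, 2), (17, 3), (17, 4), (17, 5), (17, 6), (17, 7), (19, 0), (19, 3), (19, 4), (19, 7), (20, 0), (20, 3), (20, 4), (20, 7), (22, 0), (22, 1), (22, 2), (22, 3), (22, 4), (22, 5), (22, 6), (22, 7), (25, 0), (25, 1), (25, 2), (25, 3), (25, 4), (25, 5), (25, 6), (25, 7), (27, 0), (27, 3), (27, 4), (27, 7), (28, 0), (28, 3), (28, 4), (28, 7), (30, 0), (30, 1), (30, 2), (30, 3), (30, 4), (30, 5), (30, 6), (30, 7)]
Holes: [(1, 0), (1, 1), (1, 2), (1, 3), (1, 4), (1, 5), (1, 6), (1, 7), (3, 0), (3, 3), (3, 4), (3, 7), (4, 0), (4, 3), (4, 4), (4, 7), (6, 0), (6, 1), (6, 2), (6, 3), (6, 4), (6, 5), (6, 6), (6, 7), (9, 0), (9, 1), (9, 2), (9, 3), (9, 4), (9, 5), (9, 6), (9, 7), (11, 0), (11, 3), (11, 4), (11, 7), (12, 0), (12, 3), (12, 4), (12, 7), (14, 0), (14, 1), (14, 2), (14, 3), (14, 4), (14, 5), (14, 6), (14, 7), (17, 0), (17, 1), (17, 2), (17, 3), (17, 4), (17, 5), (17, 6), (17, 7), (19, 0), (19, 3), (19, 4), (19, 7), (20, 0), (20, 3), (20, 4), (20, 7), (22, 0), (22, 1), (22, 2), (22, 3), (22, 4), (22, 5), (22, 6), (22, 7), (25, 0), (25, 1), (25, 2), (25, 3), (25, 4), (25, 5), (25, 6), (25, 7), (27, 0), (27, 3), (27, 4), (27, 7), (28, 0), (28, 3), (28, 4), (28, 7), (30, 0), (30, 1), (30, 2), (30, 3), (30, 4), (30, 5), (30, 6), (30, 7)]

Answer: no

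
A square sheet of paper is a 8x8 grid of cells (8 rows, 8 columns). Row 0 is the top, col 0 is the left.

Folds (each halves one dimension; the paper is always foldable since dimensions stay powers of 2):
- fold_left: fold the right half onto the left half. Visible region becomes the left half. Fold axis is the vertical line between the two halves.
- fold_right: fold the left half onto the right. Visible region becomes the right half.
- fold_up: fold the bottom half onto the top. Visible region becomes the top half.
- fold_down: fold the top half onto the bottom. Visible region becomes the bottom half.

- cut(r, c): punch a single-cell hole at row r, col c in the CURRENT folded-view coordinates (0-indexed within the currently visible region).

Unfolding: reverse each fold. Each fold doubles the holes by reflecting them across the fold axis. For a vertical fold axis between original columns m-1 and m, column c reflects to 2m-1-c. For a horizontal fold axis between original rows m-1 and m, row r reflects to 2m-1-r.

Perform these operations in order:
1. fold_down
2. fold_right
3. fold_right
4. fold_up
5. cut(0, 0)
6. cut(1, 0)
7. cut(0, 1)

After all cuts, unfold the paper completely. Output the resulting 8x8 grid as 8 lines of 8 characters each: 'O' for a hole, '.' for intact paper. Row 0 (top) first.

Op 1 fold_down: fold axis h@4; visible region now rows[4,8) x cols[0,8) = 4x8
Op 2 fold_right: fold axis v@4; visible region now rows[4,8) x cols[4,8) = 4x4
Op 3 fold_right: fold axis v@6; visible region now rows[4,8) x cols[6,8) = 4x2
Op 4 fold_up: fold axis h@6; visible region now rows[4,6) x cols[6,8) = 2x2
Op 5 cut(0, 0): punch at orig (4,6); cuts so far [(4, 6)]; region rows[4,6) x cols[6,8) = 2x2
Op 6 cut(1, 0): punch at orig (5,6); cuts so far [(4, 6), (5, 6)]; region rows[4,6) x cols[6,8) = 2x2
Op 7 cut(0, 1): punch at orig (4,7); cuts so far [(4, 6), (4, 7), (5, 6)]; region rows[4,6) x cols[6,8) = 2x2
Unfold 1 (reflect across h@6): 6 holes -> [(4, 6), (4, 7), (5, 6), (6, 6), (7, 6), (7, 7)]
Unfold 2 (reflect across v@6): 12 holes -> [(4, 4), (4, 5), (4, 6), (4, 7), (5, 5), (5, 6), (6, 5), (6, 6), (7, 4), (7, 5), (7, 6), (7, 7)]
Unfold 3 (reflect across v@4): 24 holes -> [(4, 0), (4, 1), (4, 2), (4, 3), (4, 4), (4, 5), (4, 6), (4, 7), (5, 1), (5, 2), (5, 5), (5, 6), (6, 1), (6, 2), (6, 5), (6, 6), (7, 0), (7, 1), (7, 2), (7, 3), (7, 4), (7, 5), (7, 6), (7, 7)]
Unfold 4 (reflect across h@4): 48 holes -> [(0, 0), (0, 1), (0, 2), (0, 3), (0, 4), (0, 5), (0, 6), (0, 7), (1, 1), (1, 2), (1, 5), (1, 6), (2, 1), (2, 2), (2, 5), (2, 6), (3, 0), (3, 1), (3, 2), (3, 3), (3, 4), (3, 5), (3, 6), (3, 7), (4, 0), (4, 1), (4, 2), (4, 3), (4, 4), (4, 5), (4, 6), (4, 7), (5, 1), (5, 2), (5, 5), (5, 6), (6, 1), (6, 2), (6, 5), (6, 6), (7, 0), (7, 1), (7, 2), (7, 3), (7, 4), (7, 5), (7, 6), (7, 7)]

Answer: OOOOOOOO
.OO..OO.
.OO..OO.
OOOOOOOO
OOOOOOOO
.OO..OO.
.OO..OO.
OOOOOOOO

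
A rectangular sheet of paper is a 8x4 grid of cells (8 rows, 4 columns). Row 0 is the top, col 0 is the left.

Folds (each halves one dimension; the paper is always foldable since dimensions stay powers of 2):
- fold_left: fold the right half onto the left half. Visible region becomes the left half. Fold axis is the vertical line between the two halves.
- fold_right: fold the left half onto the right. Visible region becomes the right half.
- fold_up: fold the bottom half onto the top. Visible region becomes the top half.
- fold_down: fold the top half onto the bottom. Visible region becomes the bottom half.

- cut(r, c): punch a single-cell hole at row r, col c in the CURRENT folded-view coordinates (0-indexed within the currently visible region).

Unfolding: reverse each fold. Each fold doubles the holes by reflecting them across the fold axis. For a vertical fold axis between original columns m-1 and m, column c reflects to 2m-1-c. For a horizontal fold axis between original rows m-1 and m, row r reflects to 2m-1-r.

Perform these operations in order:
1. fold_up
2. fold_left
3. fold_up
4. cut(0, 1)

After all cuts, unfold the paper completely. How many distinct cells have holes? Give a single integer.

Op 1 fold_up: fold axis h@4; visible region now rows[0,4) x cols[0,4) = 4x4
Op 2 fold_left: fold axis v@2; visible region now rows[0,4) x cols[0,2) = 4x2
Op 3 fold_up: fold axis h@2; visible region now rows[0,2) x cols[0,2) = 2x2
Op 4 cut(0, 1): punch at orig (0,1); cuts so far [(0, 1)]; region rows[0,2) x cols[0,2) = 2x2
Unfold 1 (reflect across h@2): 2 holes -> [(0, 1), (3, 1)]
Unfold 2 (reflect across v@2): 4 holes -> [(0, 1), (0, 2), (3, 1), (3, 2)]
Unfold 3 (reflect across h@4): 8 holes -> [(0, 1), (0, 2), (3, 1), (3, 2), (4, 1), (4, 2), (7, 1), (7, 2)]

Answer: 8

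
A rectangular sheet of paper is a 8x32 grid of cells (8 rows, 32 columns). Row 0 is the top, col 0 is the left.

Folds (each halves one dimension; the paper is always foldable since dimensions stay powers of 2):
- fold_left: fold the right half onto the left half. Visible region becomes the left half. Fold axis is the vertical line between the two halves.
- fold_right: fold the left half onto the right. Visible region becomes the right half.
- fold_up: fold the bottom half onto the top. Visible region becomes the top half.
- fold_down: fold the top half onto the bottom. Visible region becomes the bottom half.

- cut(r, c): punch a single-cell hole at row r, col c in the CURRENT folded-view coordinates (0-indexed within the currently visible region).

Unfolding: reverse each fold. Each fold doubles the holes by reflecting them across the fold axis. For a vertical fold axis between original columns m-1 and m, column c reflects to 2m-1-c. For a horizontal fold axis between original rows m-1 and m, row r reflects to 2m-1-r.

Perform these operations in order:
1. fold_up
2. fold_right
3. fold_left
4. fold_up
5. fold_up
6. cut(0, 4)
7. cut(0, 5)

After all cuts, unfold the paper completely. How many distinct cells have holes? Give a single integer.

Op 1 fold_up: fold axis h@4; visible region now rows[0,4) x cols[0,32) = 4x32
Op 2 fold_right: fold axis v@16; visible region now rows[0,4) x cols[16,32) = 4x16
Op 3 fold_left: fold axis v@24; visible region now rows[0,4) x cols[16,24) = 4x8
Op 4 fold_up: fold axis h@2; visible region now rows[0,2) x cols[16,24) = 2x8
Op 5 fold_up: fold axis h@1; visible region now rows[0,1) x cols[16,24) = 1x8
Op 6 cut(0, 4): punch at orig (0,20); cuts so far [(0, 20)]; region rows[0,1) x cols[16,24) = 1x8
Op 7 cut(0, 5): punch at orig (0,21); cuts so far [(0, 20), (0, 21)]; region rows[0,1) x cols[16,24) = 1x8
Unfold 1 (reflect across h@1): 4 holes -> [(0, 20), (0, 21), (1, 20), (1, 21)]
Unfold 2 (reflect across h@2): 8 holes -> [(0, 20), (0, 21), (1, 20), (1, 21), (2, 20), (2, 21), (3, 20), (3, 21)]
Unfold 3 (reflect across v@24): 16 holes -> [(0, 20), (0, 21), (0, 26), (0, 27), (1, 20), (1, 21), (1, 26), (1, 27), (2, 20), (2, 21), (2, 26), (2, 27), (3, 20), (3, 21), (3, 26), (3, 27)]
Unfold 4 (reflect across v@16): 32 holes -> [(0, 4), (0, 5), (0, 10), (0, 11), (0, 20), (0, 21), (0, 26), (0, 27), (1, 4), (1, 5), (1, 10), (1, 11), (1, 20), (1, 21), (1, 26), (1, 27), (2, 4), (2, 5), (2, 10), (2, 11), (2, 20), (2, 21), (2, 26), (2, 27), (3, 4), (3, 5), (3, 10), (3, 11), (3, 20), (3, 21), (3, 26), (3, 27)]
Unfold 5 (reflect across h@4): 64 holes -> [(0, 4), (0, 5), (0, 10), (0, 11), (0, 20), (0, 21), (0, 26), (0, 27), (1, 4), (1, 5), (1, 10), (1, 11), (1, 20), (1, 21), (1, 26), (1, 27), (2, 4), (2, 5), (2, 10), (2, 11), (2, 20), (2, 21), (2, 26), (2, 27), (3, 4), (3, 5), (3, 10), (3, 11), (3, 20), (3, 21), (3, 26), (3, 27), (4, 4), (4, 5), (4, 10), (4, 11), (4, 20), (4, 21), (4, 26), (4, 27), (5, 4), (5, 5), (5, 10), (5, 11), (5, 20), (5, 21), (5, 26), (5, 27), (6, 4), (6, 5), (6, 10), (6, 11), (6, 20), (6, 21), (6, 26), (6, 27), (7, 4), (7, 5), (7, 10), (7, 11), (7, 20), (7, 21), (7, 26), (7, 27)]

Answer: 64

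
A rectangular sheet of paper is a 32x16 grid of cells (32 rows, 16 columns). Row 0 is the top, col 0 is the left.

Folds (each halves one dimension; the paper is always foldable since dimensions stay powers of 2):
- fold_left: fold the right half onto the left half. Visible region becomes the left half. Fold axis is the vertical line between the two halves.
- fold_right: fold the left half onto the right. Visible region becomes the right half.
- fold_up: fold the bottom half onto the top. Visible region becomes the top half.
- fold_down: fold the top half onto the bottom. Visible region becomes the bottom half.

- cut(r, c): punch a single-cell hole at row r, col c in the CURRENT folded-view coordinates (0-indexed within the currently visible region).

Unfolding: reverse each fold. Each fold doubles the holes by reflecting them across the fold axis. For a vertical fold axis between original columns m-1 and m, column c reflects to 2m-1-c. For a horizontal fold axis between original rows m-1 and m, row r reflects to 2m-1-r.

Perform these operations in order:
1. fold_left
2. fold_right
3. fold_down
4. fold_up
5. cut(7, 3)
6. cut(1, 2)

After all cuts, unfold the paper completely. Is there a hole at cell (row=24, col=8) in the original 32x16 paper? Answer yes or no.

Op 1 fold_left: fold axis v@8; visible region now rows[0,32) x cols[0,8) = 32x8
Op 2 fold_right: fold axis v@4; visible region now rows[0,32) x cols[4,8) = 32x4
Op 3 fold_down: fold axis h@16; visible region now rows[16,32) x cols[4,8) = 16x4
Op 4 fold_up: fold axis h@24; visible region now rows[16,24) x cols[4,8) = 8x4
Op 5 cut(7, 3): punch at orig (23,7); cuts so far [(23, 7)]; region rows[16,24) x cols[4,8) = 8x4
Op 6 cut(1, 2): punch at orig (17,6); cuts so far [(17, 6), (23, 7)]; region rows[16,24) x cols[4,8) = 8x4
Unfold 1 (reflect across h@24): 4 holes -> [(17, 6), (23, 7), (24, 7), (30, 6)]
Unfold 2 (reflect across h@16): 8 holes -> [(1, 6), (7, 7), (8, 7), (14, 6), (17, 6), (23, 7), (24, 7), (30, 6)]
Unfold 3 (reflect across v@4): 16 holes -> [(1, 1), (1, 6), (7, 0), (7, 7), (8, 0), (8, 7), (14, 1), (14, 6), (17, 1), (17, 6), (23, 0), (23, 7), (24, 0), (24, 7), (30, 1), (30, 6)]
Unfold 4 (reflect across v@8): 32 holes -> [(1, 1), (1, 6), (1, 9), (1, 14), (7, 0), (7, 7), (7, 8), (7, 15), (8, 0), (8, 7), (8, 8), (8, 15), (14, 1), (14, 6), (14, 9), (14, 14), (17, 1), (17, 6), (17, 9), (17, 14), (23, 0), (23, 7), (23, 8), (23, 15), (24, 0), (24, 7), (24, 8), (24, 15), (30, 1), (30, 6), (30, 9), (30, 14)]
Holes: [(1, 1), (1, 6), (1, 9), (1, 14), (7, 0), (7, 7), (7, 8), (7, 15), (8, 0), (8, 7), (8, 8), (8, 15), (14, 1), (14, 6), (14, 9), (14, 14), (17, 1), (17, 6), (17, 9), (17, 14), (23, 0), (23, 7), (23, 8), (23, 15), (24, 0), (24, 7), (24, 8), (24, 15), (30, 1), (30, 6), (30, 9), (30, 14)]

Answer: yes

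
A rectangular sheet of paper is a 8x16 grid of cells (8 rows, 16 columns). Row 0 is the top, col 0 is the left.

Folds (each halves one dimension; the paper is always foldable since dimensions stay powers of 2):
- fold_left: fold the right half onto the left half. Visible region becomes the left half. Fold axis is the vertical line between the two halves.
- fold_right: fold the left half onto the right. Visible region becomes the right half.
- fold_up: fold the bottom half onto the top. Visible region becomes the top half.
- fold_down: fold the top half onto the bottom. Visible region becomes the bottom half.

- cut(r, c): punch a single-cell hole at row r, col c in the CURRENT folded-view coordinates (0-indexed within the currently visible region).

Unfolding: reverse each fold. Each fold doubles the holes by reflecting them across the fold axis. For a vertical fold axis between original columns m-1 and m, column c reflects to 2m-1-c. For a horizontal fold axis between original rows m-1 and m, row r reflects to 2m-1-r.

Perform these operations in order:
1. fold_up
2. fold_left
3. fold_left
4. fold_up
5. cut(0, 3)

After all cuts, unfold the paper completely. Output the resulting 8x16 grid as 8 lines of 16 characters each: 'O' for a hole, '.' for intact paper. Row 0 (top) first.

Answer: ...OO......OO...
................
................
...OO......OO...
...OO......OO...
................
................
...OO......OO...

Derivation:
Op 1 fold_up: fold axis h@4; visible region now rows[0,4) x cols[0,16) = 4x16
Op 2 fold_left: fold axis v@8; visible region now rows[0,4) x cols[0,8) = 4x8
Op 3 fold_left: fold axis v@4; visible region now rows[0,4) x cols[0,4) = 4x4
Op 4 fold_up: fold axis h@2; visible region now rows[0,2) x cols[0,4) = 2x4
Op 5 cut(0, 3): punch at orig (0,3); cuts so far [(0, 3)]; region rows[0,2) x cols[0,4) = 2x4
Unfold 1 (reflect across h@2): 2 holes -> [(0, 3), (3, 3)]
Unfold 2 (reflect across v@4): 4 holes -> [(0, 3), (0, 4), (3, 3), (3, 4)]
Unfold 3 (reflect across v@8): 8 holes -> [(0, 3), (0, 4), (0, 11), (0, 12), (3, 3), (3, 4), (3, 11), (3, 12)]
Unfold 4 (reflect across h@4): 16 holes -> [(0, 3), (0, 4), (0, 11), (0, 12), (3, 3), (3, 4), (3, 11), (3, 12), (4, 3), (4, 4), (4, 11), (4, 12), (7, 3), (7, 4), (7, 11), (7, 12)]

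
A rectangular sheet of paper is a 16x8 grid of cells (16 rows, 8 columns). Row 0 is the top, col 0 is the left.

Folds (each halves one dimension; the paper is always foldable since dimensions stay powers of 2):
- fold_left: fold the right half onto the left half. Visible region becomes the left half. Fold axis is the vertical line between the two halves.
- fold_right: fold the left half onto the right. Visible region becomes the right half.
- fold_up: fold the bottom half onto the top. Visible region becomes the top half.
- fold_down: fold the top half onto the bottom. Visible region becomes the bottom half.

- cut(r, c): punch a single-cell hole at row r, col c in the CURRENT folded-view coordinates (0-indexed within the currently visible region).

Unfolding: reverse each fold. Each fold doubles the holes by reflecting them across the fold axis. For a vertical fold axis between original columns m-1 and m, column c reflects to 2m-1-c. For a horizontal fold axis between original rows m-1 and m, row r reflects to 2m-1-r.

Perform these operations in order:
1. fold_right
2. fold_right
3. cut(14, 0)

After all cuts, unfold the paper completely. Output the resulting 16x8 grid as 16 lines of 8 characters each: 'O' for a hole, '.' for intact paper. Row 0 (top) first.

Op 1 fold_right: fold axis v@4; visible region now rows[0,16) x cols[4,8) = 16x4
Op 2 fold_right: fold axis v@6; visible region now rows[0,16) x cols[6,8) = 16x2
Op 3 cut(14, 0): punch at orig (14,6); cuts so far [(14, 6)]; region rows[0,16) x cols[6,8) = 16x2
Unfold 1 (reflect across v@6): 2 holes -> [(14, 5), (14, 6)]
Unfold 2 (reflect across v@4): 4 holes -> [(14, 1), (14, 2), (14, 5), (14, 6)]

Answer: ........
........
........
........
........
........
........
........
........
........
........
........
........
........
.OO..OO.
........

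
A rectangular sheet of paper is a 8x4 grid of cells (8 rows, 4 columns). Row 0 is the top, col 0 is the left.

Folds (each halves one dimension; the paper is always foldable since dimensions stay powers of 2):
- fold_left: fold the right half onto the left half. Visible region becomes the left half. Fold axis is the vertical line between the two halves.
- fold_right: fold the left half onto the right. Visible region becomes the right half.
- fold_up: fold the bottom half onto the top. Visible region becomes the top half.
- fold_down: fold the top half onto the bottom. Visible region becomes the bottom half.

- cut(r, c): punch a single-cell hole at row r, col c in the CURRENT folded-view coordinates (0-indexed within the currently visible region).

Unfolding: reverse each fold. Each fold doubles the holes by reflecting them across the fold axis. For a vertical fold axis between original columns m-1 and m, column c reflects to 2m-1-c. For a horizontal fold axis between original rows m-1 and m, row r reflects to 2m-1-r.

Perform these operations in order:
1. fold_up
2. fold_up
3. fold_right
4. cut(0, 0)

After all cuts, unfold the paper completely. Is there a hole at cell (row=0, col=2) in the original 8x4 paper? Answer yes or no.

Answer: yes

Derivation:
Op 1 fold_up: fold axis h@4; visible region now rows[0,4) x cols[0,4) = 4x4
Op 2 fold_up: fold axis h@2; visible region now rows[0,2) x cols[0,4) = 2x4
Op 3 fold_right: fold axis v@2; visible region now rows[0,2) x cols[2,4) = 2x2
Op 4 cut(0, 0): punch at orig (0,2); cuts so far [(0, 2)]; region rows[0,2) x cols[2,4) = 2x2
Unfold 1 (reflect across v@2): 2 holes -> [(0, 1), (0, 2)]
Unfold 2 (reflect across h@2): 4 holes -> [(0, 1), (0, 2), (3, 1), (3, 2)]
Unfold 3 (reflect across h@4): 8 holes -> [(0, 1), (0, 2), (3, 1), (3, 2), (4, 1), (4, 2), (7, 1), (7, 2)]
Holes: [(0, 1), (0, 2), (3, 1), (3, 2), (4, 1), (4, 2), (7, 1), (7, 2)]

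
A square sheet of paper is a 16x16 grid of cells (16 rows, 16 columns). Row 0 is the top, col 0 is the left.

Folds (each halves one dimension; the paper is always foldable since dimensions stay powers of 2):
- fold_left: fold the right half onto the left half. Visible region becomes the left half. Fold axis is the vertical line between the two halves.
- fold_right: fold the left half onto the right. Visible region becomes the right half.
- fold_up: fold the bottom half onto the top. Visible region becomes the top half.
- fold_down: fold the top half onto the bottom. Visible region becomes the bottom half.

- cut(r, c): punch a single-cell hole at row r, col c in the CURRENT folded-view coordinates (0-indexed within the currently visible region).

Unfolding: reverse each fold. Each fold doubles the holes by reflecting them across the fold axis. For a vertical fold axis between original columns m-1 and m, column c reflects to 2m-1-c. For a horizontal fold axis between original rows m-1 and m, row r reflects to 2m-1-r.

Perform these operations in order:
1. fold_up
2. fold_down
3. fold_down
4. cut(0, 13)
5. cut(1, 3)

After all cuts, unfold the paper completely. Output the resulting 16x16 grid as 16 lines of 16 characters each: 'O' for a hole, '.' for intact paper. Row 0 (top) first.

Op 1 fold_up: fold axis h@8; visible region now rows[0,8) x cols[0,16) = 8x16
Op 2 fold_down: fold axis h@4; visible region now rows[4,8) x cols[0,16) = 4x16
Op 3 fold_down: fold axis h@6; visible region now rows[6,8) x cols[0,16) = 2x16
Op 4 cut(0, 13): punch at orig (6,13); cuts so far [(6, 13)]; region rows[6,8) x cols[0,16) = 2x16
Op 5 cut(1, 3): punch at orig (7,3); cuts so far [(6, 13), (7, 3)]; region rows[6,8) x cols[0,16) = 2x16
Unfold 1 (reflect across h@6): 4 holes -> [(4, 3), (5, 13), (6, 13), (7, 3)]
Unfold 2 (reflect across h@4): 8 holes -> [(0, 3), (1, 13), (2, 13), (3, 3), (4, 3), (5, 13), (6, 13), (7, 3)]
Unfold 3 (reflect across h@8): 16 holes -> [(0, 3), (1, 13), (2, 13), (3, 3), (4, 3), (5, 13), (6, 13), (7, 3), (8, 3), (9, 13), (10, 13), (11, 3), (12, 3), (13, 13), (14, 13), (15, 3)]

Answer: ...O............
.............O..
.............O..
...O............
...O............
.............O..
.............O..
...O............
...O............
.............O..
.............O..
...O............
...O............
.............O..
.............O..
...O............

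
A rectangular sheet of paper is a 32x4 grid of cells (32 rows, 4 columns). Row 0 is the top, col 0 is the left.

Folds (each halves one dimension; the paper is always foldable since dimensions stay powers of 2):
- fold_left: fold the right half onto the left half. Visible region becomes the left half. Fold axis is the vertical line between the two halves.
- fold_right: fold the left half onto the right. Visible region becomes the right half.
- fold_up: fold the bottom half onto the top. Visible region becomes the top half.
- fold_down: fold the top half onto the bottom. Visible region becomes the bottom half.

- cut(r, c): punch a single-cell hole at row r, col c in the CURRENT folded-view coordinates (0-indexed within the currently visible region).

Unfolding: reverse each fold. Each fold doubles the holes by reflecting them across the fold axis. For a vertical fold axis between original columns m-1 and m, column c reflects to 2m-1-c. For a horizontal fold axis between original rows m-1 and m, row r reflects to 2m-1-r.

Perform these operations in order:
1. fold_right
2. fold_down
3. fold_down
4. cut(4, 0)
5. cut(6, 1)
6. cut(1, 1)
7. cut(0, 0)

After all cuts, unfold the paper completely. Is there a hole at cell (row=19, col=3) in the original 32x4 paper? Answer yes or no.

Answer: no

Derivation:
Op 1 fold_right: fold axis v@2; visible region now rows[0,32) x cols[2,4) = 32x2
Op 2 fold_down: fold axis h@16; visible region now rows[16,32) x cols[2,4) = 16x2
Op 3 fold_down: fold axis h@24; visible region now rows[24,32) x cols[2,4) = 8x2
Op 4 cut(4, 0): punch at orig (28,2); cuts so far [(28, 2)]; region rows[24,32) x cols[2,4) = 8x2
Op 5 cut(6, 1): punch at orig (30,3); cuts so far [(28, 2), (30, 3)]; region rows[24,32) x cols[2,4) = 8x2
Op 6 cut(1, 1): punch at orig (25,3); cuts so far [(25, 3), (28, 2), (30, 3)]; region rows[24,32) x cols[2,4) = 8x2
Op 7 cut(0, 0): punch at orig (24,2); cuts so far [(24, 2), (25, 3), (28, 2), (30, 3)]; region rows[24,32) x cols[2,4) = 8x2
Unfold 1 (reflect across h@24): 8 holes -> [(17, 3), (19, 2), (22, 3), (23, 2), (24, 2), (25, 3), (28, 2), (30, 3)]
Unfold 2 (reflect across h@16): 16 holes -> [(1, 3), (3, 2), (6, 3), (7, 2), (8, 2), (9, 3), (12, 2), (14, 3), (17, 3), (19, 2), (22, 3), (23, 2), (24, 2), (25, 3), (28, 2), (30, 3)]
Unfold 3 (reflect across v@2): 32 holes -> [(1, 0), (1, 3), (3, 1), (3, 2), (6, 0), (6, 3), (7, 1), (7, 2), (8, 1), (8, 2), (9, 0), (9, 3), (12, 1), (12, 2), (14, 0), (14, 3), (17, 0), (17, 3), (19, 1), (19, 2), (22, 0), (22, 3), (23, 1), (23, 2), (24, 1), (24, 2), (25, 0), (25, 3), (28, 1), (28, 2), (30, 0), (30, 3)]
Holes: [(1, 0), (1, 3), (3, 1), (3, 2), (6, 0), (6, 3), (7, 1), (7, 2), (8, 1), (8, 2), (9, 0), (9, 3), (12, 1), (12, 2), (14, 0), (14, 3), (17, 0), (17, 3), (19, 1), (19, 2), (22, 0), (22, 3), (23, 1), (23, 2), (24, 1), (24, 2), (25, 0), (25, 3), (28, 1), (28, 2), (30, 0), (30, 3)]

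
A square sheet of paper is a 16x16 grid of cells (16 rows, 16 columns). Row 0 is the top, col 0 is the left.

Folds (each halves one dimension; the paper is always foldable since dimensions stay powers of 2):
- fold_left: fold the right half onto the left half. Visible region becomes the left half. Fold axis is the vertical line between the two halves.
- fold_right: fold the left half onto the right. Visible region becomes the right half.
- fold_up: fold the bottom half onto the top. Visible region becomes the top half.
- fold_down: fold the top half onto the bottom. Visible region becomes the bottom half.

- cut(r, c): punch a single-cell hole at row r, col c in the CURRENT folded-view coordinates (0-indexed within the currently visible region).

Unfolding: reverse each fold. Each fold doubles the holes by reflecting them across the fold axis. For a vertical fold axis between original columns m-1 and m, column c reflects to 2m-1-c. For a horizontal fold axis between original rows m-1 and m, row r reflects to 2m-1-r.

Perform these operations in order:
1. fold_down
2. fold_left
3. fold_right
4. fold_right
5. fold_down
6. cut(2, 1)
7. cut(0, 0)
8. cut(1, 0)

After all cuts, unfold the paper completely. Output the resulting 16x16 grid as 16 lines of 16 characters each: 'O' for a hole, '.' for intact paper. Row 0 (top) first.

Answer: ................
O..OO..OO..OO..O
.OO..OO..OO..OO.
.OO..OO..OO..OO.
.OO..OO..OO..OO.
.OO..OO..OO..OO.
O..OO..OO..OO..O
................
................
O..OO..OO..OO..O
.OO..OO..OO..OO.
.OO..OO..OO..OO.
.OO..OO..OO..OO.
.OO..OO..OO..OO.
O..OO..OO..OO..O
................

Derivation:
Op 1 fold_down: fold axis h@8; visible region now rows[8,16) x cols[0,16) = 8x16
Op 2 fold_left: fold axis v@8; visible region now rows[8,16) x cols[0,8) = 8x8
Op 3 fold_right: fold axis v@4; visible region now rows[8,16) x cols[4,8) = 8x4
Op 4 fold_right: fold axis v@6; visible region now rows[8,16) x cols[6,8) = 8x2
Op 5 fold_down: fold axis h@12; visible region now rows[12,16) x cols[6,8) = 4x2
Op 6 cut(2, 1): punch at orig (14,7); cuts so far [(14, 7)]; region rows[12,16) x cols[6,8) = 4x2
Op 7 cut(0, 0): punch at orig (12,6); cuts so far [(12, 6), (14, 7)]; region rows[12,16) x cols[6,8) = 4x2
Op 8 cut(1, 0): punch at orig (13,6); cuts so far [(12, 6), (13, 6), (14, 7)]; region rows[12,16) x cols[6,8) = 4x2
Unfold 1 (reflect across h@12): 6 holes -> [(9, 7), (10, 6), (11, 6), (12, 6), (13, 6), (14, 7)]
Unfold 2 (reflect across v@6): 12 holes -> [(9, 4), (9, 7), (10, 5), (10, 6), (11, 5), (11, 6), (12, 5), (12, 6), (13, 5), (13, 6), (14, 4), (14, 7)]
Unfold 3 (reflect across v@4): 24 holes -> [(9, 0), (9, 3), (9, 4), (9, 7), (10, 1), (10, 2), (10, 5), (10, 6), (11, 1), (11, 2), (11, 5), (11, 6), (12, 1), (12, 2), (12, 5), (12, 6), (13, 1), (13, 2), (13, 5), (13, 6), (14, 0), (14, 3), (14, 4), (14, 7)]
Unfold 4 (reflect across v@8): 48 holes -> [(9, 0), (9, 3), (9, 4), (9, 7), (9, 8), (9, 11), (9, 12), (9, 15), (10, 1), (10, 2), (10, 5), (10, 6), (10, 9), (10, 10), (10, 13), (10, 14), (11, 1), (11, 2), (11, 5), (11, 6), (11, 9), (11, 10), (11, 13), (11, 14), (12, 1), (12, 2), (12, 5), (12, 6), (12, 9), (12, 10), (12, 13), (12, 14), (13, 1), (13, 2), (13, 5), (13, 6), (13, 9), (13, 10), (13, 13), (13, 14), (14, 0), (14, 3), (14, 4), (14, 7), (14, 8), (14, 11), (14, 12), (14, 15)]
Unfold 5 (reflect across h@8): 96 holes -> [(1, 0), (1, 3), (1, 4), (1, 7), (1, 8), (1, 11), (1, 12), (1, 15), (2, 1), (2, 2), (2, 5), (2, 6), (2, 9), (2, 10), (2, 13), (2, 14), (3, 1), (3, 2), (3, 5), (3, 6), (3, 9), (3, 10), (3, 13), (3, 14), (4, 1), (4, 2), (4, 5), (4, 6), (4, 9), (4, 10), (4, 13), (4, 14), (5, 1), (5, 2), (5, 5), (5, 6), (5, 9), (5, 10), (5, 13), (5, 14), (6, 0), (6, 3), (6, 4), (6, 7), (6, 8), (6, 11), (6, 12), (6, 15), (9, 0), (9, 3), (9, 4), (9, 7), (9, 8), (9, 11), (9, 12), (9, 15), (10, 1), (10, 2), (10, 5), (10, 6), (10, 9), (10, 10), (10, 13), (10, 14), (11, 1), (11, 2), (11, 5), (11, 6), (11, 9), (11, 10), (11, 13), (11, 14), (12, 1), (12, 2), (12, 5), (12, 6), (12, 9), (12, 10), (12, 13), (12, 14), (13, 1), (13, 2), (13, 5), (13, 6), (13, 9), (13, 10), (13, 13), (13, 14), (14, 0), (14, 3), (14, 4), (14, 7), (14, 8), (14, 11), (14, 12), (14, 15)]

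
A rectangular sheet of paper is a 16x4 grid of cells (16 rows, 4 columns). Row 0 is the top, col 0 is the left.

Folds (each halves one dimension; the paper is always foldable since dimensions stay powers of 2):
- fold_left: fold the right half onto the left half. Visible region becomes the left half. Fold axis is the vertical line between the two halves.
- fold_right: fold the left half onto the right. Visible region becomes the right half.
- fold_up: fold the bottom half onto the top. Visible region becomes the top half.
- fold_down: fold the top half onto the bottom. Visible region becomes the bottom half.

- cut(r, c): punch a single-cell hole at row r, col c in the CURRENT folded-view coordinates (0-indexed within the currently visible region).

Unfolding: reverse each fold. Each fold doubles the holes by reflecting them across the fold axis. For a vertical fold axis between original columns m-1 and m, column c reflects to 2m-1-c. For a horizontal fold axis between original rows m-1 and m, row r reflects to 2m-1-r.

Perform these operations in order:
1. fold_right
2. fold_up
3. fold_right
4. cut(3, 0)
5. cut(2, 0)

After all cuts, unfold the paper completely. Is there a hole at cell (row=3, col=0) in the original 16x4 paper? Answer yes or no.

Answer: yes

Derivation:
Op 1 fold_right: fold axis v@2; visible region now rows[0,16) x cols[2,4) = 16x2
Op 2 fold_up: fold axis h@8; visible region now rows[0,8) x cols[2,4) = 8x2
Op 3 fold_right: fold axis v@3; visible region now rows[0,8) x cols[3,4) = 8x1
Op 4 cut(3, 0): punch at orig (3,3); cuts so far [(3, 3)]; region rows[0,8) x cols[3,4) = 8x1
Op 5 cut(2, 0): punch at orig (2,3); cuts so far [(2, 3), (3, 3)]; region rows[0,8) x cols[3,4) = 8x1
Unfold 1 (reflect across v@3): 4 holes -> [(2, 2), (2, 3), (3, 2), (3, 3)]
Unfold 2 (reflect across h@8): 8 holes -> [(2, 2), (2, 3), (3, 2), (3, 3), (12, 2), (12, 3), (13, 2), (13, 3)]
Unfold 3 (reflect across v@2): 16 holes -> [(2, 0), (2, 1), (2, 2), (2, 3), (3, 0), (3, 1), (3, 2), (3, 3), (12, 0), (12, 1), (12, 2), (12, 3), (13, 0), (13, 1), (13, 2), (13, 3)]
Holes: [(2, 0), (2, 1), (2, 2), (2, 3), (3, 0), (3, 1), (3, 2), (3, 3), (12, 0), (12, 1), (12, 2), (12, 3), (13, 0), (13, 1), (13, 2), (13, 3)]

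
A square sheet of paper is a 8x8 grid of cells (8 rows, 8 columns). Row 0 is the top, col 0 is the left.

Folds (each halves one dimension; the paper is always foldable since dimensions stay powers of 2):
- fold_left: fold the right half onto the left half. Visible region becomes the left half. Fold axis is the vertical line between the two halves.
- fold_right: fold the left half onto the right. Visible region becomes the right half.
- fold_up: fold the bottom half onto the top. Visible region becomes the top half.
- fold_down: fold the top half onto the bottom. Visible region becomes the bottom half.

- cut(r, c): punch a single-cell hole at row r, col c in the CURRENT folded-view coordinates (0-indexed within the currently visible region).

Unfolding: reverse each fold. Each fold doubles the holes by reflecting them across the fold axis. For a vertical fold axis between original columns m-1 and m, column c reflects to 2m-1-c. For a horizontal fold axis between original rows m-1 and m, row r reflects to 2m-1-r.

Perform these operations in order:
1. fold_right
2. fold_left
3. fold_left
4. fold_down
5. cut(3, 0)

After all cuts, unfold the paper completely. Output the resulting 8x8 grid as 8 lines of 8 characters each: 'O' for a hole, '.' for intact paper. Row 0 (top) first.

Op 1 fold_right: fold axis v@4; visible region now rows[0,8) x cols[4,8) = 8x4
Op 2 fold_left: fold axis v@6; visible region now rows[0,8) x cols[4,6) = 8x2
Op 3 fold_left: fold axis v@5; visible region now rows[0,8) x cols[4,5) = 8x1
Op 4 fold_down: fold axis h@4; visible region now rows[4,8) x cols[4,5) = 4x1
Op 5 cut(3, 0): punch at orig (7,4); cuts so far [(7, 4)]; region rows[4,8) x cols[4,5) = 4x1
Unfold 1 (reflect across h@4): 2 holes -> [(0, 4), (7, 4)]
Unfold 2 (reflect across v@5): 4 holes -> [(0, 4), (0, 5), (7, 4), (7, 5)]
Unfold 3 (reflect across v@6): 8 holes -> [(0, 4), (0, 5), (0, 6), (0, 7), (7, 4), (7, 5), (7, 6), (7, 7)]
Unfold 4 (reflect across v@4): 16 holes -> [(0, 0), (0, 1), (0, 2), (0, 3), (0, 4), (0, 5), (0, 6), (0, 7), (7, 0), (7, 1), (7, 2), (7, 3), (7, 4), (7, 5), (7, 6), (7, 7)]

Answer: OOOOOOOO
........
........
........
........
........
........
OOOOOOOO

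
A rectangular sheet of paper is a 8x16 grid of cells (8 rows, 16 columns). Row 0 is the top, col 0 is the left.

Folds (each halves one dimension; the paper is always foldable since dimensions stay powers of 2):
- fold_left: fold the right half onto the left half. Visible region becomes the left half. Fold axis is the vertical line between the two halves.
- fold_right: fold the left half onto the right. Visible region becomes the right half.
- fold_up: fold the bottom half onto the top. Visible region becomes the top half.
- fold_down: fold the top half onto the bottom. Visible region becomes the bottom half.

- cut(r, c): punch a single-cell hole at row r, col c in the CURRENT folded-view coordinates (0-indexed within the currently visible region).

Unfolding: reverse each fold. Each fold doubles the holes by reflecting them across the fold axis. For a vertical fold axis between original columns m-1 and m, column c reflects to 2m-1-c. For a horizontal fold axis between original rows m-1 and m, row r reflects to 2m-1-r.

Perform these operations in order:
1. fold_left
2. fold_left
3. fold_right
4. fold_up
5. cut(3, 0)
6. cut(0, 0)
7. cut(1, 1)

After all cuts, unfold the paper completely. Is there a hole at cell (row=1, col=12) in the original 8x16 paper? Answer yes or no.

Op 1 fold_left: fold axis v@8; visible region now rows[0,8) x cols[0,8) = 8x8
Op 2 fold_left: fold axis v@4; visible region now rows[0,8) x cols[0,4) = 8x4
Op 3 fold_right: fold axis v@2; visible region now rows[0,8) x cols[2,4) = 8x2
Op 4 fold_up: fold axis h@4; visible region now rows[0,4) x cols[2,4) = 4x2
Op 5 cut(3, 0): punch at orig (3,2); cuts so far [(3, 2)]; region rows[0,4) x cols[2,4) = 4x2
Op 6 cut(0, 0): punch at orig (0,2); cuts so far [(0, 2), (3, 2)]; region rows[0,4) x cols[2,4) = 4x2
Op 7 cut(1, 1): punch at orig (1,3); cuts so far [(0, 2), (1, 3), (3, 2)]; region rows[0,4) x cols[2,4) = 4x2
Unfold 1 (reflect across h@4): 6 holes -> [(0, 2), (1, 3), (3, 2), (4, 2), (6, 3), (7, 2)]
Unfold 2 (reflect across v@2): 12 holes -> [(0, 1), (0, 2), (1, 0), (1, 3), (3, 1), (3, 2), (4, 1), (4, 2), (6, 0), (6, 3), (7, 1), (7, 2)]
Unfold 3 (reflect across v@4): 24 holes -> [(0, 1), (0, 2), (0, 5), (0, 6), (1, 0), (1, 3), (1, 4), (1, 7), (3, 1), (3, 2), (3, 5), (3, 6), (4, 1), (4, 2), (4, 5), (4, 6), (6, 0), (6, 3), (6, 4), (6, 7), (7, 1), (7, 2), (7, 5), (7, 6)]
Unfold 4 (reflect across v@8): 48 holes -> [(0, 1), (0, 2), (0, 5), (0, 6), (0, 9), (0, 10), (0, 13), (0, 14), (1, 0), (1, 3), (1, 4), (1, 7), (1, 8), (1, 11), (1, 12), (1, 15), (3, 1), (3, 2), (3, 5), (3, 6), (3, 9), (3, 10), (3, 13), (3, 14), (4, 1), (4, 2), (4, 5), (4, 6), (4, 9), (4, 10), (4, 13), (4, 14), (6, 0), (6, 3), (6, 4), (6, 7), (6, 8), (6, 11), (6, 12), (6, 15), (7, 1), (7, 2), (7, 5), (7, 6), (7, 9), (7, 10), (7, 13), (7, 14)]
Holes: [(0, 1), (0, 2), (0, 5), (0, 6), (0, 9), (0, 10), (0, 13), (0, 14), (1, 0), (1, 3), (1, 4), (1, 7), (1, 8), (1, 11), (1, 12), (1, 15), (3, 1), (3, 2), (3, 5), (3, 6), (3, 9), (3, 10), (3, 13), (3, 14), (4, 1), (4, 2), (4, 5), (4, 6), (4, 9), (4, 10), (4, 13), (4, 14), (6, 0), (6, 3), (6, 4), (6, 7), (6, 8), (6, 11), (6, 12), (6, 15), (7, 1), (7, 2), (7, 5), (7, 6), (7, 9), (7, 10), (7, 13), (7, 14)]

Answer: yes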